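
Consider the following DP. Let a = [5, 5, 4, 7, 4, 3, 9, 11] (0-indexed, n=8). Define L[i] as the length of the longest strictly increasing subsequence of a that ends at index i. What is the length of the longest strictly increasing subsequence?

4

   i    0    1    2    3    4    5    6    7
a[i]    5    5    4    7    4    3    9   11
L[i]    1    1    1    2    1    1    3    4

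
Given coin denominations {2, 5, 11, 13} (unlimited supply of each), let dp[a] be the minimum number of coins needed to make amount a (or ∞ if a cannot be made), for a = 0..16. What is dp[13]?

 a  0  1  2  3  4  5  6  7  8  9 10 11 12 13 14 15 16
dp  0  -  1  -  2  1  3  2  4  3  2  1  3  1  4  2  2
(- denotes ∞ / unreachable)

1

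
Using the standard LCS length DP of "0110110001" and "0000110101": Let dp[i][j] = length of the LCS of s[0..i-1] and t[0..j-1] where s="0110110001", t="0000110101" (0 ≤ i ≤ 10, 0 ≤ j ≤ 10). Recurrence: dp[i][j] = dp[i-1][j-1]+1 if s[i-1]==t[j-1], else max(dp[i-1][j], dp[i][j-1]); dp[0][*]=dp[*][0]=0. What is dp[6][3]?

2

   ''  0  0  0  0  1  1  0  1  0  1
''  0  0  0  0  0  0  0  0  0  0  0
 0  0  1  1  1  1  1  1  1  1  1  1
 1  0  1  1  1  1  2  2  2  2  2  2
 1  0  1  1  1  1  2  3  3  3  3  3
 0  0  1  2  2  2  2  3  4  4  4  4
 1  0  1  2  2  2  3  3  4  5  5  5
 1  0  1  2  2  2  3  4  4  5  5  6
 0  0  1  2  3  3  3  4  5  5  6  6
 0  0  1  2  3  4  4  4  5  5  6  6
 0  0  1  2  3  4  4  4  5  5  6  6
 1  0  1  2  3  4  5  5  5  6  6  7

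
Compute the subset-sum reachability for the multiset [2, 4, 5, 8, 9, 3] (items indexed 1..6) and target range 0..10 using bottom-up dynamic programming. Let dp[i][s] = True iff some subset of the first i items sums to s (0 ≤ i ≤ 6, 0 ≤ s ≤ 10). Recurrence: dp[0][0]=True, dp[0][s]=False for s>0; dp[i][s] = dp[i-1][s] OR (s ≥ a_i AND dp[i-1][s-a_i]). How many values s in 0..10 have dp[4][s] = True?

i\s   0   1   2   3   4   5   6   7   8   9  10
  0   T   F   F   F   F   F   F   F   F   F   F
  1   T   F   T   F   F   F   F   F   F   F   F
  2   T   F   T   F   T   F   T   F   F   F   F
  3   T   F   T   F   T   T   T   T   F   T   F
  4   T   F   T   F   T   T   T   T   T   T   T
  5   T   F   T   F   T   T   T   T   T   T   T
  6   T   F   T   T   T   T   T   T   T   T   T

9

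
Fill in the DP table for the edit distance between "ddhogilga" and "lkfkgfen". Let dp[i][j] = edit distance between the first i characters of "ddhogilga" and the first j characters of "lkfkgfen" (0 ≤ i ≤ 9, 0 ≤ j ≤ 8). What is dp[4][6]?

6

   ''  l  k  f  k  g  f  e  n
''  0  1  2  3  4  5  6  7  8
 d  1  1  2  3  4  5  6  7  8
 d  2  2  2  3  4  5  6  7  8
 h  3  3  3  3  4  5  6  7  8
 o  4  4  4  4  4  5  6  7  8
 g  5  5  5  5  5  4  5  6  7
 i  6  6  6  6  6  5  5  6  7
 l  7  6  7  7  7  6  6  6  7
 g  8  7  7  8  8  7  7  7  7
 a  9  8  8  8  9  8  8  8  8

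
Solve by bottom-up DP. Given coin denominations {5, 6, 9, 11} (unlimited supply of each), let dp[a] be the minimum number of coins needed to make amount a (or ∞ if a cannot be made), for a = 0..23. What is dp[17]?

2

 a  0  1  2  3  4  5  6  7  8  9 10 11 12 13 14 15 16 17 18 19 20 21 22 23
dp  0  -  -  -  -  1  1  -  -  1  2  1  2  -  2  2  2  2  2  3  2  3  2  3
(- denotes ∞ / unreachable)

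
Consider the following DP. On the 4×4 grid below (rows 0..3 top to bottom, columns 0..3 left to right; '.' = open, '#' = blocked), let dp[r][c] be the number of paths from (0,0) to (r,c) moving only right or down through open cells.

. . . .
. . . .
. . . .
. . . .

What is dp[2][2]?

r\c   0   1   2   3
  0   1   1   1   1
  1   1   2   3   4
  2   1   3   6  10
  3   1   4  10  20

6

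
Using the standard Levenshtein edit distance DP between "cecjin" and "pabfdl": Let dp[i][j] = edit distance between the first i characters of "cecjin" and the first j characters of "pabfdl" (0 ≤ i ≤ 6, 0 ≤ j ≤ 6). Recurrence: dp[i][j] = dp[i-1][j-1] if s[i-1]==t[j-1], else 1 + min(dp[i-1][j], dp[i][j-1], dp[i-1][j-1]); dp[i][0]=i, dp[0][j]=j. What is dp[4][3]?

   ''  p  a  b  f  d  l
''  0  1  2  3  4  5  6
 c  1  1  2  3  4  5  6
 e  2  2  2  3  4  5  6
 c  3  3  3  3  4  5  6
 j  4  4  4  4  4  5  6
 i  5  5  5  5  5  5  6
 n  6  6  6  6  6  6  6

4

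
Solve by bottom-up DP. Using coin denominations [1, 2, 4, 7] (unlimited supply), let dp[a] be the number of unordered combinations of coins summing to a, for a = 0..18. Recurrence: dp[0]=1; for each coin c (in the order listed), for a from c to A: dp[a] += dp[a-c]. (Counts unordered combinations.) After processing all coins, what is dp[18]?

after  coin     0     1     2     3     4     5     6     7     8     9    10    11    12    13    14    15    16    17    18
          1     1     1     1     1     1     1     1     1     1     1     1     1     1     1     1     1     1     1     1
          2     1     1     2     2     3     3     4     4     5     5     6     6     7     7     8     8     9     9    10
          4     1     1     2     2     4     4     6     6     9     9    12    12    16    16    20    20    25    25    30
          7     1     1     2     2     4     4     6     7    10    11    14    16    20    22    27    30    36    39    46

46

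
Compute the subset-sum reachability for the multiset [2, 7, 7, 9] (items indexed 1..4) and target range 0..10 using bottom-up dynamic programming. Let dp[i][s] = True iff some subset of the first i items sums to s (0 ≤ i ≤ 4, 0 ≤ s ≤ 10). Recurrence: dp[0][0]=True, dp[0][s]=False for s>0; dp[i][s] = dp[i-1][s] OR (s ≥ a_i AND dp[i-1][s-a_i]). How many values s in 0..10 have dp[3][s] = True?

i\s   0   1   2   3   4   5   6   7   8   9  10
  0   T   F   F   F   F   F   F   F   F   F   F
  1   T   F   T   F   F   F   F   F   F   F   F
  2   T   F   T   F   F   F   F   T   F   T   F
  3   T   F   T   F   F   F   F   T   F   T   F
  4   T   F   T   F   F   F   F   T   F   T   F

4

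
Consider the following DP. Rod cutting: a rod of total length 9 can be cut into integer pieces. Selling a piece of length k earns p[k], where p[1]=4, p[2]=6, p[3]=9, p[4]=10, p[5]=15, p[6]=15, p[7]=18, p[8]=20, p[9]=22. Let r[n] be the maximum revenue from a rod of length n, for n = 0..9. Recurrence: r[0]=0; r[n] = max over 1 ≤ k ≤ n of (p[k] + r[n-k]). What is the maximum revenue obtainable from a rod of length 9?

   n    0    1    2    3    4    5    6    7    8    9
r[n]    0    4    8   12   16   20   24   28   32   36

36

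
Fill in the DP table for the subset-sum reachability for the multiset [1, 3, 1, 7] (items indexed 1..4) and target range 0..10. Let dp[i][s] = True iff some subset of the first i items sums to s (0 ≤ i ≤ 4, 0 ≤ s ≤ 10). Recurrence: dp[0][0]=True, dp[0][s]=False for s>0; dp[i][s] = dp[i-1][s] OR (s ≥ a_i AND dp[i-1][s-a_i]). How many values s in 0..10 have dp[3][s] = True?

6

i\s   0   1   2   3   4   5   6   7   8   9  10
  0   T   F   F   F   F   F   F   F   F   F   F
  1   T   T   F   F   F   F   F   F   F   F   F
  2   T   T   F   T   T   F   F   F   F   F   F
  3   T   T   T   T   T   T   F   F   F   F   F
  4   T   T   T   T   T   T   F   T   T   T   T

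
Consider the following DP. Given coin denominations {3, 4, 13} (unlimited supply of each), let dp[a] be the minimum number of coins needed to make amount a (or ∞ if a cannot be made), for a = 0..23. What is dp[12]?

3

 a  0  1  2  3  4  5  6  7  8  9 10 11 12 13 14 15 16 17 18 19 20 21 22 23
dp  0  -  -  1  1  -  2  2  2  3  3  3  3  1  4  4  2  2  5  3  3  3  4  4
(- denotes ∞ / unreachable)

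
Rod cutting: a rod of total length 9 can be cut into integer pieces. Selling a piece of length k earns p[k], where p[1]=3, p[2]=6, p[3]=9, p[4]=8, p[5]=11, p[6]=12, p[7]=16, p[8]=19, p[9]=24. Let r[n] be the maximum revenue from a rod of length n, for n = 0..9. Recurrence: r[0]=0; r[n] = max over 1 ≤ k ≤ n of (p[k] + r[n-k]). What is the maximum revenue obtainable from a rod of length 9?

   n    0    1    2    3    4    5    6    7    8    9
r[n]    0    3    6    9   12   15   18   21   24   27

27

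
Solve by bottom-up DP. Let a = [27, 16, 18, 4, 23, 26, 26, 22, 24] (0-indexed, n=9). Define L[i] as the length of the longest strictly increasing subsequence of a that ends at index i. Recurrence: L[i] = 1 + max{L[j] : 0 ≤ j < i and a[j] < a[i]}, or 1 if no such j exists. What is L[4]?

   i    0    1    2    3    4    5    6    7    8
a[i]   27   16   18    4   23   26   26   22   24
L[i]    1    1    2    1    3    4    4    3    4

3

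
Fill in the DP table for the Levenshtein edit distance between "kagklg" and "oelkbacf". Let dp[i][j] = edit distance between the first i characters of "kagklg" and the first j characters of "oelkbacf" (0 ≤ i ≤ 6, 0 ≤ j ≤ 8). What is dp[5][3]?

   ''  o  e  l  k  b  a  c  f
''  0  1  2  3  4  5  6  7  8
 k  1  1  2  3  3  4  5  6  7
 a  2  2  2  3  4  4  4  5  6
 g  3  3  3  3  4  5  5  5  6
 k  4  4  4  4  3  4  5  6  6
 l  5  5  5  4  4  4  5  6  7
 g  6  6  6  5  5  5  5  6  7

4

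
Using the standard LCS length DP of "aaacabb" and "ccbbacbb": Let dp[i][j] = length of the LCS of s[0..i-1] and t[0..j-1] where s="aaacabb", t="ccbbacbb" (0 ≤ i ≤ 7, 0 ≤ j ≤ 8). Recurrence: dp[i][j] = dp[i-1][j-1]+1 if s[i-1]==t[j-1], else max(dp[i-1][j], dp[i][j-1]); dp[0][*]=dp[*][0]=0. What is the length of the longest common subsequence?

4

   ''  c  c  b  b  a  c  b  b
''  0  0  0  0  0  0  0  0  0
 a  0  0  0  0  0  1  1  1  1
 a  0  0  0  0  0  1  1  1  1
 a  0  0  0  0  0  1  1  1  1
 c  0  1  1  1  1  1  2  2  2
 a  0  1  1  1  1  2  2  2  2
 b  0  1  1  2  2  2  2  3  3
 b  0  1  1  2  3  3  3  3  4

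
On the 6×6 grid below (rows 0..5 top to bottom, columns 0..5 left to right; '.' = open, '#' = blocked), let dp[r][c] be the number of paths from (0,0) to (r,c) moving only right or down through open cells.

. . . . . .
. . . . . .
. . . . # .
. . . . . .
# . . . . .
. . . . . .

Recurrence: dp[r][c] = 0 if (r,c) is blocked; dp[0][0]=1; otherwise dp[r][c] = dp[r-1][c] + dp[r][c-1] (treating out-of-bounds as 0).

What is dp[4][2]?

14

r\c   0   1   2   3   4   5
  0   1   1   1   1   1   1
  1   1   2   3   4   5   6
  2   1   3   6  10   0   6
  3   1   4  10  20  20  26
  4   0   4  14  34  54  80
  5   0   4  18  52 106 186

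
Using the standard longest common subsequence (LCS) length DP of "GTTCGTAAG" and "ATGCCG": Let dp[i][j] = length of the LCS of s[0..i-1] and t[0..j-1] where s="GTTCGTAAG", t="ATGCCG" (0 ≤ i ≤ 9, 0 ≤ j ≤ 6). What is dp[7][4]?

   ''  A  T  G  C  C  G
''  0  0  0  0  0  0  0
 G  0  0  0  1  1  1  1
 T  0  0  1  1  1  1  1
 T  0  0  1  1  1  1  1
 C  0  0  1  1  2  2  2
 G  0  0  1  2  2  2  3
 T  0  0  1  2  2  2  3
 A  0  1  1  2  2  2  3
 A  0  1  1  2  2  2  3
 G  0  1  1  2  2  2  3

2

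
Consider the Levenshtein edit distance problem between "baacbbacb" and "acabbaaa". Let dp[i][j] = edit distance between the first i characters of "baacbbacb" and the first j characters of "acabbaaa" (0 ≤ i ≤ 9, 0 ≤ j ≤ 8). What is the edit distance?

   ''  a  c  a  b  b  a  a  a
''  0  1  2  3  4  5  6  7  8
 b  1  1  2  3  3  4  5  6  7
 a  2  1  2  2  3  4  4  5  6
 a  3  2  2  2  3  4  4  4  5
 c  4  3  2  3  3  4  5  5  5
 b  5  4  3  3  3  3  4  5  6
 b  6  5  4  4  3  3  4  5  6
 a  7  6  5  4  4  4  3  4  5
 c  8  7  6  5  5  5  4  4  5
 b  9  8  7  6  5  5  5  5  5

5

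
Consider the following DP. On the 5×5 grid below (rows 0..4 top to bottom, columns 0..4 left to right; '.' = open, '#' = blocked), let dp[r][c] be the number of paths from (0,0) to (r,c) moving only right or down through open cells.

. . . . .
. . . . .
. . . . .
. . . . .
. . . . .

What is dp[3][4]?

r\c   0   1   2   3   4
  0   1   1   1   1   1
  1   1   2   3   4   5
  2   1   3   6  10  15
  3   1   4  10  20  35
  4   1   5  15  35  70

35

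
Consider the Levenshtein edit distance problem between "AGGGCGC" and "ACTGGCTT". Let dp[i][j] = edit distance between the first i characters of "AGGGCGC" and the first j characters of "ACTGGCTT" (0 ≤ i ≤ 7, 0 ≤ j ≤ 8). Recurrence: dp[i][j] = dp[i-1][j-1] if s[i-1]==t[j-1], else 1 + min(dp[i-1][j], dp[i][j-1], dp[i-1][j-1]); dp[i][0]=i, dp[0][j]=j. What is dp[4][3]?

3

   ''  A  C  T  G  G  C  T  T
''  0  1  2  3  4  5  6  7  8
 A  1  0  1  2  3  4  5  6  7
 G  2  1  1  2  2  3  4  5  6
 G  3  2  2  2  2  2  3  4  5
 G  4  3  3  3  2  2  3  4  5
 C  5  4  3  4  3  3  2  3  4
 G  6  5  4  4  4  3  3  3  4
 C  7  6  5  5  5  4  3  4  4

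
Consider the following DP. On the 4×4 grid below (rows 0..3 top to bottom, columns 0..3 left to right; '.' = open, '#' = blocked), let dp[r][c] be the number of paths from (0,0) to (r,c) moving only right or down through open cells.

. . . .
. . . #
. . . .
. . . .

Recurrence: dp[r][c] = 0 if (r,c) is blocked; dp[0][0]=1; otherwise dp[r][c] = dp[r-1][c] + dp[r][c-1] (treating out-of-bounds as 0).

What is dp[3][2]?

r\c   0   1   2   3
  0   1   1   1   1
  1   1   2   3   0
  2   1   3   6   6
  3   1   4  10  16

10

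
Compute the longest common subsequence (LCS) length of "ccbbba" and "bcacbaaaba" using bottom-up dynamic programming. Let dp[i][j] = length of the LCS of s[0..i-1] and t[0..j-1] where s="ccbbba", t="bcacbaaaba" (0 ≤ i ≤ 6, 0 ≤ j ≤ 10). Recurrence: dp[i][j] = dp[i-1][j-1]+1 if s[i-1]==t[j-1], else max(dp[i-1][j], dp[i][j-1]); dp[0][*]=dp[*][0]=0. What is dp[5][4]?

2

   ''  b  c  a  c  b  a  a  a  b  a
''  0  0  0  0  0  0  0  0  0  0  0
 c  0  0  1  1  1  1  1  1  1  1  1
 c  0  0  1  1  2  2  2  2  2  2  2
 b  0  1  1  1  2  3  3  3  3  3  3
 b  0  1  1  1  2  3  3  3  3  4  4
 b  0  1  1  1  2  3  3  3  3  4  4
 a  0  1  1  2  2  3  4  4  4  4  5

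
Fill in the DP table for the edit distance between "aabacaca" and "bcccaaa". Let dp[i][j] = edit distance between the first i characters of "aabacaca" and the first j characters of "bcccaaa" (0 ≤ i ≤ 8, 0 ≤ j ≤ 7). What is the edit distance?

   ''  b  c  c  c  a  a  a
''  0  1  2  3  4  5  6  7
 a  1  1  2  3  4  4  5  6
 a  2  2  2  3  4  4  4  5
 b  3  2  3  3  4  5  5  5
 a  4  3  3  4  4  4  5  5
 c  5  4  3  3  4  5  5  6
 a  6  5  4  4  4  4  5  5
 c  7  6  5  4  4  5  5  6
 a  8  7  6  5  5  4  5  5

5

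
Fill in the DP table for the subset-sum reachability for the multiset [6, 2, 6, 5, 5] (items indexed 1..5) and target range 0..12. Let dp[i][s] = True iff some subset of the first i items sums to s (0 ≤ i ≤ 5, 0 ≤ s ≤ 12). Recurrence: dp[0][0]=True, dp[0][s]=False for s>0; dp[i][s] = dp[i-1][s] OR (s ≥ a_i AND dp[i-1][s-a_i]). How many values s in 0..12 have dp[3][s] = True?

5

i\s   0   1   2   3   4   5   6   7   8   9  10  11  12
  0   T   F   F   F   F   F   F   F   F   F   F   F   F
  1   T   F   F   F   F   F   T   F   F   F   F   F   F
  2   T   F   T   F   F   F   T   F   T   F   F   F   F
  3   T   F   T   F   F   F   T   F   T   F   F   F   T
  4   T   F   T   F   F   T   T   T   T   F   F   T   T
  5   T   F   T   F   F   T   T   T   T   F   T   T   T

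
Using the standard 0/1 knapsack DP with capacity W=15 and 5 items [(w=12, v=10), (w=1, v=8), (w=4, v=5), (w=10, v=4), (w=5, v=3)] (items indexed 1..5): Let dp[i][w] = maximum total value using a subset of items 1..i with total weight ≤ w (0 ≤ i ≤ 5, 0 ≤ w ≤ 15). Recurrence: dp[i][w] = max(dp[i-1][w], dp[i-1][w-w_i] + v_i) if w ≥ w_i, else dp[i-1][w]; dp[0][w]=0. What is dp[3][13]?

18

i\w   0   1   2   3   4   5   6   7   8   9  10  11  12  13  14  15
  0   0   0   0   0   0   0   0   0   0   0   0   0   0   0   0   0
  1   0   0   0   0   0   0   0   0   0   0   0   0  10  10  10  10
  2   0   8   8   8   8   8   8   8   8   8   8   8  10  18  18  18
  3   0   8   8   8   8  13  13  13  13  13  13  13  13  18  18  18
  4   0   8   8   8   8  13  13  13  13  13  13  13  13  18  18  18
  5   0   8   8   8   8  13  13  13  13  13  16  16  16  18  18  18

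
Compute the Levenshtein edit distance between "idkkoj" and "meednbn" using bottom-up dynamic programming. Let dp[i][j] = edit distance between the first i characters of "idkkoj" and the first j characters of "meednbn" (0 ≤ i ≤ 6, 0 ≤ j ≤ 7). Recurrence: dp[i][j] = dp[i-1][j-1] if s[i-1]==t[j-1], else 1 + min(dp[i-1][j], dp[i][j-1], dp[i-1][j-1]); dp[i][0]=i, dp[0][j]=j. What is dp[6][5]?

6

   ''  m  e  e  d  n  b  n
''  0  1  2  3  4  5  6  7
 i  1  1  2  3  4  5  6  7
 d  2  2  2  3  3  4  5  6
 k  3  3  3  3  4  4  5  6
 k  4  4  4  4  4  5  5  6
 o  5  5  5  5  5  5  6  6
 j  6  6  6  6  6  6  6  7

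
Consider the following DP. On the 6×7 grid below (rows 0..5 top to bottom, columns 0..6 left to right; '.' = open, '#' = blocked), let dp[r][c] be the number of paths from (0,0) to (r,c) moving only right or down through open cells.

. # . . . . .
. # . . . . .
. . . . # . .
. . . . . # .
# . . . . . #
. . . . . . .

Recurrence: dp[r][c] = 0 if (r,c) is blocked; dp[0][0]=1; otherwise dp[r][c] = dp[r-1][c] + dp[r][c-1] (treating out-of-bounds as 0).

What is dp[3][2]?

r\c   0   1   2   3   4   5   6
  0   1   0   0   0   0   0   0
  1   1   0   0   0   0   0   0
  2   1   1   1   1   0   0   0
  3   1   2   3   4   4   0   0
  4   0   2   5   9  13  13   0
  5   0   2   7  16  29  42  42

3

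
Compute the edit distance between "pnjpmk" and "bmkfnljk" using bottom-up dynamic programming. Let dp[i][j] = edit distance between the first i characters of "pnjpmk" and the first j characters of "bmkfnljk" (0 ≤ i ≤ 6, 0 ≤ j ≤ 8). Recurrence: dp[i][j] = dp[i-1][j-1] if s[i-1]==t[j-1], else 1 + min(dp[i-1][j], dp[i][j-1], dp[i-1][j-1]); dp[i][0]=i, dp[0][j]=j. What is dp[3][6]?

5

   ''  b  m  k  f  n  l  j  k
''  0  1  2  3  4  5  6  7  8
 p  1  1  2  3  4  5  6  7  8
 n  2  2  2  3  4  4  5  6  7
 j  3  3  3  3  4  5  5  5  6
 p  4  4  4  4  4  5  6  6  6
 m  5  5  4  5  5  5  6  7  7
 k  6  6  5  4  5  6  6  7  7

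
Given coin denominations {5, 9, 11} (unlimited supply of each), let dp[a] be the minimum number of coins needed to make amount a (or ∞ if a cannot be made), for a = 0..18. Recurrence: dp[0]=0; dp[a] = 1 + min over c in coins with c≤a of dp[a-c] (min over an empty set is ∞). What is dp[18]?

2

 a  0  1  2  3  4  5  6  7  8  9 10 11 12 13 14 15 16 17 18
dp  0  -  -  -  -  1  -  -  -  1  2  1  -  -  2  3  2  -  2
(- denotes ∞ / unreachable)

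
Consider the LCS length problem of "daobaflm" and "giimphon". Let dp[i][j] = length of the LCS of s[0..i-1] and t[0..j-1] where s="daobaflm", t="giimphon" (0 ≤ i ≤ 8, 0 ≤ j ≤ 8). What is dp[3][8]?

1

   ''  g  i  i  m  p  h  o  n
''  0  0  0  0  0  0  0  0  0
 d  0  0  0  0  0  0  0  0  0
 a  0  0  0  0  0  0  0  0  0
 o  0  0  0  0  0  0  0  1  1
 b  0  0  0  0  0  0  0  1  1
 a  0  0  0  0  0  0  0  1  1
 f  0  0  0  0  0  0  0  1  1
 l  0  0  0  0  0  0  0  1  1
 m  0  0  0  0  1  1  1  1  1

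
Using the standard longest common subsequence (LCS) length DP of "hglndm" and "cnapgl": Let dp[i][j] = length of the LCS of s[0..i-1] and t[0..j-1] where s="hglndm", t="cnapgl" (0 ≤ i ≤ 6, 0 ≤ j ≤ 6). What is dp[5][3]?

   ''  c  n  a  p  g  l
''  0  0  0  0  0  0  0
 h  0  0  0  0  0  0  0
 g  0  0  0  0  0  1  1
 l  0  0  0  0  0  1  2
 n  0  0  1  1  1  1  2
 d  0  0  1  1  1  1  2
 m  0  0  1  1  1  1  2

1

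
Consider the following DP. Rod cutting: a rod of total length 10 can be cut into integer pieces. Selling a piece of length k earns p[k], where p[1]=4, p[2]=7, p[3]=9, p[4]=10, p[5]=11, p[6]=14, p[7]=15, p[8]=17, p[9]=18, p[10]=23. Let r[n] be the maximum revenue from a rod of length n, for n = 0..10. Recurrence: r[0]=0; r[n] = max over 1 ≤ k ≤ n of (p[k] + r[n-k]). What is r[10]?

   n    0    1    2    3    4    5    6    7    8    9   10
r[n]    0    4    8   12   16   20   24   28   32   36   40

40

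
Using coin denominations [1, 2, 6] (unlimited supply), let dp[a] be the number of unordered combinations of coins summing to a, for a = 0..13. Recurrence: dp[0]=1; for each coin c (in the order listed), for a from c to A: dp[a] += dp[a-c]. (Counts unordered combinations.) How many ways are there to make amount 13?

12

after  coin     0     1     2     3     4     5     6     7     8     9    10    11    12    13
          1     1     1     1     1     1     1     1     1     1     1     1     1     1     1
          2     1     1     2     2     3     3     4     4     5     5     6     6     7     7
          6     1     1     2     2     3     3     5     5     7     7     9     9    12    12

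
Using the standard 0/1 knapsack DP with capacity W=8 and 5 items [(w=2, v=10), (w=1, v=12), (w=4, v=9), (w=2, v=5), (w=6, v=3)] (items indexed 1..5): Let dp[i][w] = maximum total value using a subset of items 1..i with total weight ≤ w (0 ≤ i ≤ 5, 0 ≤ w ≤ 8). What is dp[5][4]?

i\w   0   1   2   3   4   5   6   7   8
  0   0   0   0   0   0   0   0   0   0
  1   0   0  10  10  10  10  10  10  10
  2   0  12  12  22  22  22  22  22  22
  3   0  12  12  22  22  22  22  31  31
  4   0  12  12  22  22  27  27  31  31
  5   0  12  12  22  22  27  27  31  31

22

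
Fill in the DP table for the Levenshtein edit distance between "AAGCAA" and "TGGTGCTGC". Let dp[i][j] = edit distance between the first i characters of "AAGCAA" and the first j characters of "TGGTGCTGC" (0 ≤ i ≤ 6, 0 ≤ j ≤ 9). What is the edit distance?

7

   ''  T  G  G  T  G  C  T  G  C
''  0  1  2  3  4  5  6  7  8  9
 A  1  1  2  3  4  5  6  7  8  9
 A  2  2  2  3  4  5  6  7  8  9
 G  3  3  2  2  3  4  5  6  7  8
 C  4  4  3  3  3  4  4  5  6  7
 A  5  5  4  4  4  4  5  5  6  7
 A  6  6  5  5  5  5  5  6  6  7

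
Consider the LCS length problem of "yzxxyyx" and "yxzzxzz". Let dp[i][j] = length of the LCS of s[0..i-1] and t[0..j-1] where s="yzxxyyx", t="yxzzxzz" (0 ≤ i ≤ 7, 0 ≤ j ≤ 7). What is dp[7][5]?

   ''  y  x  z  z  x  z  z
''  0  0  0  0  0  0  0  0
 y  0  1  1  1  1  1  1  1
 z  0  1  1  2  2  2  2  2
 x  0  1  2  2  2  3  3  3
 x  0  1  2  2  2  3  3  3
 y  0  1  2  2  2  3  3  3
 y  0  1  2  2  2  3  3  3
 x  0  1  2  2  2  3  3  3

3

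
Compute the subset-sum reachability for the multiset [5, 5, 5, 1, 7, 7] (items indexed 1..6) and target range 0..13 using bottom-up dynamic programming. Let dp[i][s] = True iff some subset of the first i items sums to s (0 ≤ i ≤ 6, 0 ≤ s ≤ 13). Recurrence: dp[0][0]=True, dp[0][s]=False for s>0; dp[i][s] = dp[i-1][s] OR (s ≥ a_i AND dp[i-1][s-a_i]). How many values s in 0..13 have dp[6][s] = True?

i\s   0   1   2   3   4   5   6   7   8   9  10  11  12  13
  0   T   F   F   F   F   F   F   F   F   F   F   F   F   F
  1   T   F   F   F   F   T   F   F   F   F   F   F   F   F
  2   T   F   F   F   F   T   F   F   F   F   T   F   F   F
  3   T   F   F   F   F   T   F   F   F   F   T   F   F   F
  4   T   T   F   F   F   T   T   F   F   F   T   T   F   F
  5   T   T   F   F   F   T   T   T   T   F   T   T   T   T
  6   T   T   F   F   F   T   T   T   T   F   T   T   T   T

10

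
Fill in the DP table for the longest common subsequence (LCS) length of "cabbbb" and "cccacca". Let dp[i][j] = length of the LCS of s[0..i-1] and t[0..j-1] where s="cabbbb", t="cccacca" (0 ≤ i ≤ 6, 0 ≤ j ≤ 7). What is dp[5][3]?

1

   ''  c  c  c  a  c  c  a
''  0  0  0  0  0  0  0  0
 c  0  1  1  1  1  1  1  1
 a  0  1  1  1  2  2  2  2
 b  0  1  1  1  2  2  2  2
 b  0  1  1  1  2  2  2  2
 b  0  1  1  1  2  2  2  2
 b  0  1  1  1  2  2  2  2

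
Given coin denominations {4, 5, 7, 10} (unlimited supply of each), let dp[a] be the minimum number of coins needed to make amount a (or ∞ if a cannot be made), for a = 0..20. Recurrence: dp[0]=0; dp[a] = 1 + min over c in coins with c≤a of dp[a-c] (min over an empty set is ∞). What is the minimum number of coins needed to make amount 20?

2

 a  0  1  2  3  4  5  6  7  8  9 10 11 12 13 14 15 16 17 18 19 20
dp  0  -  -  -  1  1  -  1  2  2  1  2  2  3  2  2  3  2  3  3  2
(- denotes ∞ / unreachable)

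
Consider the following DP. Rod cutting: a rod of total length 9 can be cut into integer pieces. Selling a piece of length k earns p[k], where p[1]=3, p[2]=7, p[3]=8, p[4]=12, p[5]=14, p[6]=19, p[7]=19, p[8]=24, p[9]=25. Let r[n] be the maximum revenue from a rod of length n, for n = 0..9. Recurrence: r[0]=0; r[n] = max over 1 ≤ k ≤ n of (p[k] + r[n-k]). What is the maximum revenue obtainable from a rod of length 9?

   n    0    1    2    3    4    5    6    7    8    9
r[n]    0    3    7   10   14   17   21   24   28   31

31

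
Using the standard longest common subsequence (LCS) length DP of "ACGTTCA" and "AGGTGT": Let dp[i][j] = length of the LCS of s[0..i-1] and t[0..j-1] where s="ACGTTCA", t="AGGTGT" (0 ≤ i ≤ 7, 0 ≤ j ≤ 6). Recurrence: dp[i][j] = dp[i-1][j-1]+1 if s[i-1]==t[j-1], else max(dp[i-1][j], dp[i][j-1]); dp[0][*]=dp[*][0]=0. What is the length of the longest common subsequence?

   ''  A  G  G  T  G  T
''  0  0  0  0  0  0  0
 A  0  1  1  1  1  1  1
 C  0  1  1  1  1  1  1
 G  0  1  2  2  2  2  2
 T  0  1  2  2  3  3  3
 T  0  1  2  2  3  3  4
 C  0  1  2  2  3  3  4
 A  0  1  2  2  3  3  4

4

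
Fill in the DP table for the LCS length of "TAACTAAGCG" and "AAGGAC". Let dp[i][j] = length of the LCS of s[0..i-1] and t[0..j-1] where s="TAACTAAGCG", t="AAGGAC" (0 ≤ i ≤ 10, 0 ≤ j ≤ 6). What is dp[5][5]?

   ''  A  A  G  G  A  C
''  0  0  0  0  0  0  0
 T  0  0  0  0  0  0  0
 A  0  1  1  1  1  1  1
 A  0  1  2  2  2  2  2
 C  0  1  2  2  2  2  3
 T  0  1  2  2  2  2  3
 A  0  1  2  2  2  3  3
 A  0  1  2  2  2  3  3
 G  0  1  2  3  3  3  3
 C  0  1  2  3  3  3  4
 G  0  1  2  3  4  4  4

2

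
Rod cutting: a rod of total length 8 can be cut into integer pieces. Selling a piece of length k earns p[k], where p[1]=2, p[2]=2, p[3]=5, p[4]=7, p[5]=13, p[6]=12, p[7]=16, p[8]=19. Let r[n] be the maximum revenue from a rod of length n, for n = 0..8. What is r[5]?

13

   n    0    1    2    3    4    5    6    7    8
r[n]    0    2    4    6    8   13   15   17   19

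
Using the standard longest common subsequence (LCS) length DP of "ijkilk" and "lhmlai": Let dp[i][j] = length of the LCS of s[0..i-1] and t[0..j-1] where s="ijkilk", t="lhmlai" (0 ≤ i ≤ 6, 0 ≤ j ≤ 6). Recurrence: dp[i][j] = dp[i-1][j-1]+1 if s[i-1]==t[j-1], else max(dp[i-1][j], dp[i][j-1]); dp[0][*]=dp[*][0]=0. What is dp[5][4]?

   ''  l  h  m  l  a  i
''  0  0  0  0  0  0  0
 i  0  0  0  0  0  0  1
 j  0  0  0  0  0  0  1
 k  0  0  0  0  0  0  1
 i  0  0  0  0  0  0  1
 l  0  1  1  1  1  1  1
 k  0  1  1  1  1  1  1

1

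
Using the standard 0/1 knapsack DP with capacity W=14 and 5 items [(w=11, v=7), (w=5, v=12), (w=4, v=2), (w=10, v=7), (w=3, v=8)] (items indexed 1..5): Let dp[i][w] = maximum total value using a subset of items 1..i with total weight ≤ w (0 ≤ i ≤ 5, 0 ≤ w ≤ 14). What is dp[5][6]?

12

i\w   0   1   2   3   4   5   6   7   8   9  10  11  12  13  14
  0   0   0   0   0   0   0   0   0   0   0   0   0   0   0   0
  1   0   0   0   0   0   0   0   0   0   0   0   7   7   7   7
  2   0   0   0   0   0  12  12  12  12  12  12  12  12  12  12
  3   0   0   0   0   2  12  12  12  12  14  14  14  14  14  14
  4   0   0   0   0   2  12  12  12  12  14  14  14  14  14  14
  5   0   0   0   8   8  12  12  12  20  20  20  20  22  22  22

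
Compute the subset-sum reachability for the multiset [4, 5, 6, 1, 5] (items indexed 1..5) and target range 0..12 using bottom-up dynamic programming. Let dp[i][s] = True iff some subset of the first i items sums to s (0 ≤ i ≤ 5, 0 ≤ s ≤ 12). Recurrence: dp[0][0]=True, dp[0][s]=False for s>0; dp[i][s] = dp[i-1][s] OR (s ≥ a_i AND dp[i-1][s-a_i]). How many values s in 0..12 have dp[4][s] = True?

10

i\s   0   1   2   3   4   5   6   7   8   9  10  11  12
  0   T   F   F   F   F   F   F   F   F   F   F   F   F
  1   T   F   F   F   T   F   F   F   F   F   F   F   F
  2   T   F   F   F   T   T   F   F   F   T   F   F   F
  3   T   F   F   F   T   T   T   F   F   T   T   T   F
  4   T   T   F   F   T   T   T   T   F   T   T   T   T
  5   T   T   F   F   T   T   T   T   F   T   T   T   T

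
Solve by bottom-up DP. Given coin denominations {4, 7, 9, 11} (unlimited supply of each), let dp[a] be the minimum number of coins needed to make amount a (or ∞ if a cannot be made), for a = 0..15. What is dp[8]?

 a  0  1  2  3  4  5  6  7  8  9 10 11 12 13 14 15
dp  0  -  -  -  1  -  -  1  2  1  -  1  3  2  2  2
(- denotes ∞ / unreachable)

2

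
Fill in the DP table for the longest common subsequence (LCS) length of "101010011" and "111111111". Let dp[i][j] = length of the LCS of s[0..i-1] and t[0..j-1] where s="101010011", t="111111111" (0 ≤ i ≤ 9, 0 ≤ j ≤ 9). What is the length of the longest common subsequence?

5

   ''  1  1  1  1  1  1  1  1  1
''  0  0  0  0  0  0  0  0  0  0
 1  0  1  1  1  1  1  1  1  1  1
 0  0  1  1  1  1  1  1  1  1  1
 1  0  1  2  2  2  2  2  2  2  2
 0  0  1  2  2  2  2  2  2  2  2
 1  0  1  2  3  3  3  3  3  3  3
 0  0  1  2  3  3  3  3  3  3  3
 0  0  1  2  3  3  3  3  3  3  3
 1  0  1  2  3  4  4  4  4  4  4
 1  0  1  2  3  4  5  5  5  5  5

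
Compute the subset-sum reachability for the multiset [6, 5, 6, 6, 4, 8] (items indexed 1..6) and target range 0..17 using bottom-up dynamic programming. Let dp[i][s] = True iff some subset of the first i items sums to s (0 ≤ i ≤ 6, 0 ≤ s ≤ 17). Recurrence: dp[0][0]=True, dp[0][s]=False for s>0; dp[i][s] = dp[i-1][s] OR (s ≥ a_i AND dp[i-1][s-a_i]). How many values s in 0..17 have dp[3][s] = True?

6

i\s   0   1   2   3   4   5   6   7   8   9  10  11  12  13  14  15  16  17
  0   T   F   F   F   F   F   F   F   F   F   F   F   F   F   F   F   F   F
  1   T   F   F   F   F   F   T   F   F   F   F   F   F   F   F   F   F   F
  2   T   F   F   F   F   T   T   F   F   F   F   T   F   F   F   F   F   F
  3   T   F   F   F   F   T   T   F   F   F   F   T   T   F   F   F   F   T
  4   T   F   F   F   F   T   T   F   F   F   F   T   T   F   F   F   F   T
  5   T   F   F   F   T   T   T   F   F   T   T   T   T   F   F   T   T   T
  6   T   F   F   F   T   T   T   F   T   T   T   T   T   T   T   T   T   T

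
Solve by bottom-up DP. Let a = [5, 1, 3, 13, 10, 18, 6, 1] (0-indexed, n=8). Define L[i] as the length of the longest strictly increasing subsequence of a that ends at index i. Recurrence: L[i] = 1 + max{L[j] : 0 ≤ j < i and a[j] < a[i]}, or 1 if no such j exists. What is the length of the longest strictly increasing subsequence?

   i    0    1    2    3    4    5    6    7
a[i]    5    1    3   13   10   18    6    1
L[i]    1    1    2    3    3    4    3    1

4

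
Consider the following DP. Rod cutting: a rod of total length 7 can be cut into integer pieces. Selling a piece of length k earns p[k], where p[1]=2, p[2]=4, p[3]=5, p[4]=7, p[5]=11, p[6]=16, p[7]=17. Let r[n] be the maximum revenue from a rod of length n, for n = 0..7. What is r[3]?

6

   n    0    1    2    3    4    5    6    7
r[n]    0    2    4    6    8   11   16   18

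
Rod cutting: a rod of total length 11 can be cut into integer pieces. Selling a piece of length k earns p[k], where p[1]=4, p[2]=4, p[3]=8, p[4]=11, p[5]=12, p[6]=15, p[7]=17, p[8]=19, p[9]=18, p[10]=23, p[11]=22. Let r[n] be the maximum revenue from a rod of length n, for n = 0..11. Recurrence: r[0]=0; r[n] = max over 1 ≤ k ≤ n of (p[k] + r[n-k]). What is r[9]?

   n    0    1    2    3    4    5    6    7    8    9   10   11
r[n]    0    4    8   12   16   20   24   28   32   36   40   44

36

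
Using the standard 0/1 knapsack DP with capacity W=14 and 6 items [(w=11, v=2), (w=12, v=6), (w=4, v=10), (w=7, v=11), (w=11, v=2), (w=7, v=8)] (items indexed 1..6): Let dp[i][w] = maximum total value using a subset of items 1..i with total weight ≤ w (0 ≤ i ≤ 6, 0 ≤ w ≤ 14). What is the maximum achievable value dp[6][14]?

21

i\w   0   1   2   3   4   5   6   7   8   9  10  11  12  13  14
  0   0   0   0   0   0   0   0   0   0   0   0   0   0   0   0
  1   0   0   0   0   0   0   0   0   0   0   0   2   2   2   2
  2   0   0   0   0   0   0   0   0   0   0   0   2   6   6   6
  3   0   0   0   0  10  10  10  10  10  10  10  10  10  10  10
  4   0   0   0   0  10  10  10  11  11  11  11  21  21  21  21
  5   0   0   0   0  10  10  10  11  11  11  11  21  21  21  21
  6   0   0   0   0  10  10  10  11  11  11  11  21  21  21  21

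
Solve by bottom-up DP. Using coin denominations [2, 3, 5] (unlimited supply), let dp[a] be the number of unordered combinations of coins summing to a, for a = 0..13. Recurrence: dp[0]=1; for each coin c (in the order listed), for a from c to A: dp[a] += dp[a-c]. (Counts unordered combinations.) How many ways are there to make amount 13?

5

after  coin     0     1     2     3     4     5     6     7     8     9    10    11    12    13
          2     1     0     1     0     1     0     1     0     1     0     1     0     1     0
          3     1     0     1     1     1     1     2     1     2     2     2     2     3     2
          5     1     0     1     1     1     2     2     2     3     3     4     4     5     5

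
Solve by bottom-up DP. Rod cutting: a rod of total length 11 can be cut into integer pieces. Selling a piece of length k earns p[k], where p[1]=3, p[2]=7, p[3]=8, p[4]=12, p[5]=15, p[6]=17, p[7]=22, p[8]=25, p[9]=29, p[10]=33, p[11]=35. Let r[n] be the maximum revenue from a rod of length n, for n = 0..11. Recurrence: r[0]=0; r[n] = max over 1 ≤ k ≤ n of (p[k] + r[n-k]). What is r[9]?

   n    0    1    2    3    4    5    6    7    8    9   10   11
r[n]    0    3    7   10   14   17   21   24   28   31   35   38

31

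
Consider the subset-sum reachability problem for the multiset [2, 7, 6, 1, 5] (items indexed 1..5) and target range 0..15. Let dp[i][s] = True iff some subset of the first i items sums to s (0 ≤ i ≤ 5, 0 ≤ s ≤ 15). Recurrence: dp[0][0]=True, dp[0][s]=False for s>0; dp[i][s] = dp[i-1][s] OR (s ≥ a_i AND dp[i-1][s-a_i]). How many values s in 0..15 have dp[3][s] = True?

i\s   0   1   2   3   4   5   6   7   8   9  10  11  12  13  14  15
  0   T   F   F   F   F   F   F   F   F   F   F   F   F   F   F   F
  1   T   F   T   F   F   F   F   F   F   F   F   F   F   F   F   F
  2   T   F   T   F   F   F   F   T   F   T   F   F   F   F   F   F
  3   T   F   T   F   F   F   T   T   T   T   F   F   F   T   F   T
  4   T   T   T   T   F   F   T   T   T   T   T   F   F   T   T   T
  5   T   T   T   T   F   T   T   T   T   T   T   T   T   T   T   T

8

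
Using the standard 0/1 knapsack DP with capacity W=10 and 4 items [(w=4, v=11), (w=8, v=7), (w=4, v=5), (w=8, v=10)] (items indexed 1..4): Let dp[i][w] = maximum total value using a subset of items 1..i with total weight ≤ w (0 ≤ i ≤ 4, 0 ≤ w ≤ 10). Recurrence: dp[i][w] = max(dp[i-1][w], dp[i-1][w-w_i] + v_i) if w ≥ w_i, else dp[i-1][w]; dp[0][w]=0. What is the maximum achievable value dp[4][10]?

i\w   0   1   2   3   4   5   6   7   8   9  10
  0   0   0   0   0   0   0   0   0   0   0   0
  1   0   0   0   0  11  11  11  11  11  11  11
  2   0   0   0   0  11  11  11  11  11  11  11
  3   0   0   0   0  11  11  11  11  16  16  16
  4   0   0   0   0  11  11  11  11  16  16  16

16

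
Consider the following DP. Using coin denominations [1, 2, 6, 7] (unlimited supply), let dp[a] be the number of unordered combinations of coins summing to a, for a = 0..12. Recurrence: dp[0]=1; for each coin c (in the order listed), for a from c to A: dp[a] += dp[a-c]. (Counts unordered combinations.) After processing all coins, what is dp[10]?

after  coin     0     1     2     3     4     5     6     7     8     9    10    11    12
          1     1     1     1     1     1     1     1     1     1     1     1     1     1
          2     1     1     2     2     3     3     4     4     5     5     6     6     7
          6     1     1     2     2     3     3     5     5     7     7     9     9    12
          7     1     1     2     2     3     3     5     6     8     9    11    12    15

11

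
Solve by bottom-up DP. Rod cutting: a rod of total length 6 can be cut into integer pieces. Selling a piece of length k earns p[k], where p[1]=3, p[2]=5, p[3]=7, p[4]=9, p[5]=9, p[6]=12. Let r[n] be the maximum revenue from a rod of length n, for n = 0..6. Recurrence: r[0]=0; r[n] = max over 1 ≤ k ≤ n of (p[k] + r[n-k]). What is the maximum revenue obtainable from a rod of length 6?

18

   n    0    1    2    3    4    5    6
r[n]    0    3    6    9   12   15   18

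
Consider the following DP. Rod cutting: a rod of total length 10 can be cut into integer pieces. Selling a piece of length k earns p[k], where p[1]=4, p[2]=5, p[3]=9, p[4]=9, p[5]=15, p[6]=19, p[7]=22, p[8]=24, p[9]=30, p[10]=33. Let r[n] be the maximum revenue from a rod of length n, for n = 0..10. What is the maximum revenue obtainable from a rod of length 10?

40

   n    0    1    2    3    4    5    6    7    8    9   10
r[n]    0    4    8   12   16   20   24   28   32   36   40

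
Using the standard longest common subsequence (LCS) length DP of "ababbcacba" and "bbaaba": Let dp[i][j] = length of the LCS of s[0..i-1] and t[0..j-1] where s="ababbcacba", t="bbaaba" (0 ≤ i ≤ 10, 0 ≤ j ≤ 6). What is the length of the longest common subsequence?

   ''  b  b  a  a  b  a
''  0  0  0  0  0  0  0
 a  0  0  0  1  1  1  1
 b  0  1  1  1  1  2  2
 a  0  1  1  2  2  2  3
 b  0  1  2  2  2  3  3
 b  0  1  2  2  2  3  3
 c  0  1  2  2  2  3  3
 a  0  1  2  3  3  3  4
 c  0  1  2  3  3  3  4
 b  0  1  2  3  3  4  4
 a  0  1  2  3  4  4  5

5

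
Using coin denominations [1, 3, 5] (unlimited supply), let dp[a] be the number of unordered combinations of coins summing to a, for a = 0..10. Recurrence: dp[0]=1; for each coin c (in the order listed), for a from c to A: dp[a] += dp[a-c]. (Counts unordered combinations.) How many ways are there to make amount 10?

after  coin     0     1     2     3     4     5     6     7     8     9    10
          1     1     1     1     1     1     1     1     1     1     1     1
          3     1     1     1     2     2     2     3     3     3     4     4
          5     1     1     1     2     2     3     4     4     5     6     7

7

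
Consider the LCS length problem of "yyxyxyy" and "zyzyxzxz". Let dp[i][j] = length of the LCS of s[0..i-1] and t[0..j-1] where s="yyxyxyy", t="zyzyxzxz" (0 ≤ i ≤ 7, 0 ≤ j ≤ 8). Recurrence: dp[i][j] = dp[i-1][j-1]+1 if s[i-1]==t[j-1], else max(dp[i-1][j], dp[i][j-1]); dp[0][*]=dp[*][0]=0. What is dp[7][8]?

   ''  z  y  z  y  x  z  x  z
''  0  0  0  0  0  0  0  0  0
 y  0  0  1  1  1  1  1  1  1
 y  0  0  1  1  2  2  2  2  2
 x  0  0  1  1  2  3  3  3  3
 y  0  0  1  1  2  3  3  3  3
 x  0  0  1  1  2  3  3  4  4
 y  0  0  1  1  2  3  3  4  4
 y  0  0  1  1  2  3  3  4  4

4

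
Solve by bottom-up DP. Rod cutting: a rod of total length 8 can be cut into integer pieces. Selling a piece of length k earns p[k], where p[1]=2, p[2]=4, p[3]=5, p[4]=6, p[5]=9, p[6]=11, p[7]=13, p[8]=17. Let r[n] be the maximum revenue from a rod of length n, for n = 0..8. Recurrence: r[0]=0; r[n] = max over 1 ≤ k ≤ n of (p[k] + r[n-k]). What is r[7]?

14

   n    0    1    2    3    4    5    6    7    8
r[n]    0    2    4    6    8   10   12   14   17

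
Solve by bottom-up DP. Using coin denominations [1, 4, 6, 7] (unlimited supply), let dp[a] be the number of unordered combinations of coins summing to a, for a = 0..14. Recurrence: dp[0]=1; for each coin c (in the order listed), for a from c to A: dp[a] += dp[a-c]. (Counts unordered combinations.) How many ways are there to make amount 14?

after  coin     0     1     2     3     4     5     6     7     8     9    10    11    12    13    14
          1     1     1     1     1     1     1     1     1     1     1     1     1     1     1     1
          4     1     1     1     1     2     2     2     2     3     3     3     3     4     4     4
          6     1     1     1     1     2     2     3     3     4     4     5     5     7     7     8
          7     1     1     1     1     2     2     3     4     5     5     6     7     9    10    12

12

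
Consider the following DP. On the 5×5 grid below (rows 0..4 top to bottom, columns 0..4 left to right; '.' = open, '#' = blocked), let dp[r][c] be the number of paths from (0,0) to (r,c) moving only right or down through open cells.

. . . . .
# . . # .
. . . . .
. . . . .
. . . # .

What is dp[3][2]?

r\c   0   1   2   3   4
  0   1   1   1   1   1
  1   0   1   2   0   1
  2   0   1   3   3   4
  3   0   1   4   7  11
  4   0   1   5   0  11

4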